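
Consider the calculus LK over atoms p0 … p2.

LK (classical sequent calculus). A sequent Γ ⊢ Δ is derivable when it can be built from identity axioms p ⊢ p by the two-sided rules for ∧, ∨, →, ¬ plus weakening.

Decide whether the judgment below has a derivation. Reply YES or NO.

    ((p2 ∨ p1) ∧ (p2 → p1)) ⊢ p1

Proof tree:
[∧L] ((p2 ∨ p1) ∧ (p2 → p1)) ⊢ p1
  [→L] (p2 ∨ p1), (p2 → p1) ⊢ p1
    [∨L] (p2 ∨ p1) ⊢ p1, p2
      [Ax] p2 ⊢ p2
      [Ax] p1 ⊢ p1
    [Ax] p1 ⊢ p1

Result: YES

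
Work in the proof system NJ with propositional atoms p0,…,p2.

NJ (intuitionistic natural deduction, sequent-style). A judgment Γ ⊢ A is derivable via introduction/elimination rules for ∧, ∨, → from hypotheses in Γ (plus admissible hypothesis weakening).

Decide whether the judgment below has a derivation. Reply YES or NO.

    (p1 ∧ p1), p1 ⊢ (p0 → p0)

Derivation trace:
[Wk] (p1 ∧ p1), p1 ⊢ (p0 → p0)
  [→I] (p1 ∧ p1) ⊢ (p0 → p0)
    [Wk] p0, (p1 ∧ p1) ⊢ p0
      [Ax] p0 ⊢ p0

Result: YES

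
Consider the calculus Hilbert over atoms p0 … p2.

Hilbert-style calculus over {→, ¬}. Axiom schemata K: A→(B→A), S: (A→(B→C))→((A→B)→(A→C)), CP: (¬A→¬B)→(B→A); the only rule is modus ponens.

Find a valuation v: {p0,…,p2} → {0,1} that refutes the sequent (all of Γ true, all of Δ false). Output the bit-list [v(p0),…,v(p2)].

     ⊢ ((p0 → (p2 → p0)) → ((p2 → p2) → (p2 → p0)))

Truth-table refutation:
  v=000: Γ:[] Δ:[((p0 → (p2 → p0)) → ((p2 → p2) → (p2 → p0)))=T] refutes=False
  v=001: Γ:[] Δ:[((p0 → (p2 → p0)) → ((p2 → p2) → (p2 → p0)))=F] refutes=True  ← countermodel

Result: [0, 0, 1]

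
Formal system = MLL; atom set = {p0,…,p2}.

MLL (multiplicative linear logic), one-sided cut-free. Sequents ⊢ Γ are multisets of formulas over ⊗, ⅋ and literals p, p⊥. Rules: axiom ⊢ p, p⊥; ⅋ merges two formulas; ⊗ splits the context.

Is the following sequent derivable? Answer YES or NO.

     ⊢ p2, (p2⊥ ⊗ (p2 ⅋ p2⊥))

Derivation trace:
[⊗]  ⊢ p2, (p2⊥ ⊗ (p2 ⅋ p2⊥))
  [Ax]  ⊢ p2, p2⊥
  [⅋]  ⊢ (p2 ⅋ p2⊥)
    [Ax]  ⊢ p2, p2⊥

Result: YES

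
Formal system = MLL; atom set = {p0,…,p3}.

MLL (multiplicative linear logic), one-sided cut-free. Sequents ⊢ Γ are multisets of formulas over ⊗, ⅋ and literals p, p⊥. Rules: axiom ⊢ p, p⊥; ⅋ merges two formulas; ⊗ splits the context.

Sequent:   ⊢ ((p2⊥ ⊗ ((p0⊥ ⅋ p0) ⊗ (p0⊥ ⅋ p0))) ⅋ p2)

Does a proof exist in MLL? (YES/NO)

Derivation trace:
[⅋]  ⊢ ((p2⊥ ⊗ ((p0⊥ ⅋ p0) ⊗ (p0⊥ ⅋ p0))) ⅋ p2)
  [⊗]  ⊢ p2, (p2⊥ ⊗ ((p0⊥ ⅋ p0) ⊗ (p0⊥ ⅋ p0)))
    [Ax]  ⊢ p2, p2⊥
    [⊗]  ⊢ ((p0⊥ ⅋ p0) ⊗ (p0⊥ ⅋ p0))
      [⅋]  ⊢ (p0⊥ ⅋ p0)
        [Ax]  ⊢ p0, p0⊥
      [⅋]  ⊢ (p0⊥ ⅋ p0)
        [Ax]  ⊢ p0, p0⊥

Result: YES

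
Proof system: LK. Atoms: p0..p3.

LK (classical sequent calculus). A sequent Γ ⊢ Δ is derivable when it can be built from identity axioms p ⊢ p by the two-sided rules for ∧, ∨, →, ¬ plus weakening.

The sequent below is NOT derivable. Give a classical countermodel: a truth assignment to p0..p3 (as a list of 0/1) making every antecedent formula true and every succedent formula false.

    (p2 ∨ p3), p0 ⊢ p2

Truth-table refutation:
  v=0000: Γ:[(p2 ∨ p3)=F, p0=F] Δ:[p2=F] refutes=False
  v=0001: Γ:[(p2 ∨ p3)=T, p0=F] Δ:[p2=F] refutes=False
  v=0010: Γ:[(p2 ∨ p3)=T, p0=F] Δ:[p2=T] refutes=False
  v=0011: Γ:[(p2 ∨ p3)=T, p0=F] Δ:[p2=T] refutes=False
  v=0100: Γ:[(p2 ∨ p3)=F, p0=F] Δ:[p2=F] refutes=False
  v=0101: Γ:[(p2 ∨ p3)=T, p0=F] Δ:[p2=F] refutes=False
  v=0110: Γ:[(p2 ∨ p3)=T, p0=F] Δ:[p2=T] refutes=False
  v=0111: Γ:[(p2 ∨ p3)=T, p0=F] Δ:[p2=T] refutes=False
  v=1000: Γ:[(p2 ∨ p3)=F, p0=T] Δ:[p2=F] refutes=False
  v=1001: Γ:[(p2 ∨ p3)=T, p0=T] Δ:[p2=F] refutes=True  ← countermodel

Result: [1, 0, 0, 1]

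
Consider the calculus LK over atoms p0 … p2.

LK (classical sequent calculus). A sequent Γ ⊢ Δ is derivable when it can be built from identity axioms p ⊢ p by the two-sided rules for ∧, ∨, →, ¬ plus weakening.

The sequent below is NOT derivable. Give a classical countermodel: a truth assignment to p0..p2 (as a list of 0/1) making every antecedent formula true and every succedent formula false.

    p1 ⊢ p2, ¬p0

Search for a countermodel by truth-table:
  v=000: Γ:[p1=F] Δ:[p2=F, ¬p0=T] refutes=False
  v=001: Γ:[p1=F] Δ:[p2=T, ¬p0=T] refutes=False
  v=010: Γ:[p1=T] Δ:[p2=F, ¬p0=T] refutes=False
  v=011: Γ:[p1=T] Δ:[p2=T, ¬p0=T] refutes=False
  v=100: Γ:[p1=F] Δ:[p2=F, ¬p0=F] refutes=False
  v=101: Γ:[p1=F] Δ:[p2=T, ¬p0=F] refutes=False
  v=110: Γ:[p1=T] Δ:[p2=F, ¬p0=F] refutes=True  ← countermodel

Result: [1, 1, 0]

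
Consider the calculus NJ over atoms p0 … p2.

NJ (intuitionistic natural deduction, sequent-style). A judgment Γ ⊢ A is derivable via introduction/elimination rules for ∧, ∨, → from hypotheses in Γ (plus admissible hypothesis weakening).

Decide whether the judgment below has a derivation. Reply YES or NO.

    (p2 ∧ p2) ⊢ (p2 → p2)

Proof tree:
[→I] (p2 ∧ p2) ⊢ (p2 → p2)
  [Wk] p2, (p2 ∧ p2) ⊢ p2
    [Ax] p2 ⊢ p2

Result: YES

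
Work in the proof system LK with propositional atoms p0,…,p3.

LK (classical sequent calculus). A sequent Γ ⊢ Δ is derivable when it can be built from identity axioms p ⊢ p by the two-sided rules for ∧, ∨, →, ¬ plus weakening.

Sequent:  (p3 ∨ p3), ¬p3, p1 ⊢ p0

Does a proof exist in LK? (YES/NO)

Proof tree:
[WR] (p3 ∨ p3), ¬p3, p1 ⊢ p0
  [WL] (p3 ∨ p3), ¬p3, p1 ⊢ 
    [¬L] (p3 ∨ p3), ¬p3 ⊢ 
      [∨L] (p3 ∨ p3) ⊢ p3
        [Ax] p3 ⊢ p3
        [Ax] p3 ⊢ p3

Result: YES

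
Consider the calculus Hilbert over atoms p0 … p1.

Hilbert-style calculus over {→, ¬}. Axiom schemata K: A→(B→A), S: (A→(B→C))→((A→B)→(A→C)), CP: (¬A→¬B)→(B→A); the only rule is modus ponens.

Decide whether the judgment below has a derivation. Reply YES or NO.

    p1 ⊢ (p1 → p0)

Enumerate valuations to refute Γ ⊢ Δ:
  v=00: Γ:[p1=F] Δ:[(p1 → p0)=T] refutes=False
  v=01: Γ:[p1=T] Δ:[(p1 → p0)=F] refutes=True  ← countermodel

Result: NO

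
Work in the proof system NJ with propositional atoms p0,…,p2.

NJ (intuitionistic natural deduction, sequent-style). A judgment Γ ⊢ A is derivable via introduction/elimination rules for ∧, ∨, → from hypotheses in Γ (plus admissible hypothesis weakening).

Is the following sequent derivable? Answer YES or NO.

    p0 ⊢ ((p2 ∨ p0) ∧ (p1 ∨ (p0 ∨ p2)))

Derivation trace:
[∧I] p0 ⊢ ((p2 ∨ p0) ∧ (p1 ∨ (p0 ∨ p2)))
  [∨I₂] p0 ⊢ (p2 ∨ p0)
    [Ax] p0 ⊢ p0
  [∨I₂] p0 ⊢ (p1 ∨ (p0 ∨ p2))
    [∨I₁] p0 ⊢ (p0 ∨ p2)
      [Ax] p0 ⊢ p0

Result: YES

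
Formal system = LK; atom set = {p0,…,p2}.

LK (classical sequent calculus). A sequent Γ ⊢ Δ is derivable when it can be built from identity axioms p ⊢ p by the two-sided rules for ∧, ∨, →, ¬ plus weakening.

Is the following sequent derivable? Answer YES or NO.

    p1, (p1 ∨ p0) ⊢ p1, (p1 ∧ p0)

Derivation (root first):
[∨L] p1, (p1 ∨ p0) ⊢ p1, (p1 ∧ p0)
  [Ax] p1 ⊢ p1
  [∧R] p1, p0 ⊢ (p1 ∧ p0)
    [Ax] p1 ⊢ p1
    [Ax] p0 ⊢ p0

Result: YES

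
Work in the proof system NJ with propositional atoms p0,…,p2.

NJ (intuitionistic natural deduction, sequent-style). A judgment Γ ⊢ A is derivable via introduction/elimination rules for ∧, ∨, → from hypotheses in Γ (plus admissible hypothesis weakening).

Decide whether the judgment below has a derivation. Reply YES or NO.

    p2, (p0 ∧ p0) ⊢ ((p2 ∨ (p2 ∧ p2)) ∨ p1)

Proof tree:
[∨I₁] p2, (p0 ∧ p0) ⊢ ((p2 ∨ (p2 ∧ p2)) ∨ p1)
  [∨I₂] p2, (p0 ∧ p0) ⊢ (p2 ∨ (p2 ∧ p2))
    [Wk] p2, (p0 ∧ p0) ⊢ (p2 ∧ p2)
      [∧I] p2 ⊢ (p2 ∧ p2)
        [Ax] p2 ⊢ p2
        [Ax] p2 ⊢ p2

Result: YES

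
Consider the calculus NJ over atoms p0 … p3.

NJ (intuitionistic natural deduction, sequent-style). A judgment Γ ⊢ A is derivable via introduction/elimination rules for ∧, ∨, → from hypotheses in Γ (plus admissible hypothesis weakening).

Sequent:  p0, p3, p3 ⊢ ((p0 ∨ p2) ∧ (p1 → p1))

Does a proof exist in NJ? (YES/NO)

Derivation (root first):
[Wk] p0, p3, p3 ⊢ ((p0 ∨ p2) ∧ (p1 → p1))
  [Wk] p0, p3 ⊢ ((p0 ∨ p2) ∧ (p1 → p1))
    [∧I] p0 ⊢ ((p0 ∨ p2) ∧ (p1 → p1))
      [∨I₁] p0 ⊢ (p0 ∨ p2)
        [Ax] p0 ⊢ p0
      [→I]  ⊢ (p1 → p1)
        [Ax] p1 ⊢ p1

Result: YES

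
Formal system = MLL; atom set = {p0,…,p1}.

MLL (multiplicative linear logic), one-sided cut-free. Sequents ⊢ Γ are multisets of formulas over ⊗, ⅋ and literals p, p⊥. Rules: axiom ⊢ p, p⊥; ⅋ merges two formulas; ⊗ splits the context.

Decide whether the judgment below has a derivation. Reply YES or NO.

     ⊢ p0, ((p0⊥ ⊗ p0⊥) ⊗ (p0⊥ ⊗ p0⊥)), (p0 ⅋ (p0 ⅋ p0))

Proof tree:
[⅋]  ⊢ p0, ((p0⊥ ⊗ p0⊥) ⊗ (p0⊥ ⊗ p0⊥)), (p0 ⅋ (p0 ⅋ p0))
  [⅋]  ⊢ p0, p0, ((p0⊥ ⊗ p0⊥) ⊗ (p0⊥ ⊗ p0⊥)), (p0 ⅋ p0)
    [⊗]  ⊢ p0, p0, p0, p0, ((p0⊥ ⊗ p0⊥) ⊗ (p0⊥ ⊗ p0⊥))
      [⊗]  ⊢ p0, p0, (p0⊥ ⊗ p0⊥)
        [Ax]  ⊢ p0, p0⊥
        [Ax]  ⊢ p0, p0⊥
      [⊗]  ⊢ p0, p0, (p0⊥ ⊗ p0⊥)
        [Ax]  ⊢ p0, p0⊥
        [Ax]  ⊢ p0, p0⊥

Result: YES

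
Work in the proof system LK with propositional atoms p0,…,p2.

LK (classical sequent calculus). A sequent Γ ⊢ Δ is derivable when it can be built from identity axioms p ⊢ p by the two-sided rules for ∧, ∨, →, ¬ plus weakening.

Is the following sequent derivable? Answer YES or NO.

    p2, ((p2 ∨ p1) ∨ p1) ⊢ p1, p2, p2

Derivation (root first):
[WR] p2, ((p2 ∨ p1) ∨ p1) ⊢ p1, p2, p2
  [∨L] p2, ((p2 ∨ p1) ∨ p1) ⊢ p1, p2
    [∨L] (p2 ∨ p1) ⊢ p1, p2
      [Ax] p2 ⊢ p2
      [Ax] p1 ⊢ p1
    [WL] p2, p1 ⊢ p2
      [Ax] p2 ⊢ p2

Result: YES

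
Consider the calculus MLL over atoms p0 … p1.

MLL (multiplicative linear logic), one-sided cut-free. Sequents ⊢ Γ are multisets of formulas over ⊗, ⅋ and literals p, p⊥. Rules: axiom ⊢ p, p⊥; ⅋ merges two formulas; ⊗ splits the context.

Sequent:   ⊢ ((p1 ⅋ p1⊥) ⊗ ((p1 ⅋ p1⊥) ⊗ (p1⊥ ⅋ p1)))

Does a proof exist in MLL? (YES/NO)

Derivation (root first):
[⊗]  ⊢ ((p1 ⅋ p1⊥) ⊗ ((p1 ⅋ p1⊥) ⊗ (p1⊥ ⅋ p1)))
  [⅋]  ⊢ (p1 ⅋ p1⊥)
    [Ax]  ⊢ p1, p1⊥
  [⊗]  ⊢ ((p1 ⅋ p1⊥) ⊗ (p1⊥ ⅋ p1))
    [⅋]  ⊢ (p1 ⅋ p1⊥)
      [Ax]  ⊢ p1, p1⊥
    [⅋]  ⊢ (p1⊥ ⅋ p1)
      [Ax]  ⊢ p1, p1⊥

Result: YES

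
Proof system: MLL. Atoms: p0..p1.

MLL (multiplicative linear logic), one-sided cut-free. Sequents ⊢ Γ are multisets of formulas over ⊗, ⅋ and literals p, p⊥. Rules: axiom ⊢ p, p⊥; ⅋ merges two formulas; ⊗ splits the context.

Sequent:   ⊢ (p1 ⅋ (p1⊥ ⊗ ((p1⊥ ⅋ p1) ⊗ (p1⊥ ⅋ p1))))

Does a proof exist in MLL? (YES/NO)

Derivation trace:
[⅋]  ⊢ (p1 ⅋ (p1⊥ ⊗ ((p1⊥ ⅋ p1) ⊗ (p1⊥ ⅋ p1))))
  [⊗]  ⊢ p1, (p1⊥ ⊗ ((p1⊥ ⅋ p1) ⊗ (p1⊥ ⅋ p1)))
    [Ax]  ⊢ p1, p1⊥
    [⊗]  ⊢ ((p1⊥ ⅋ p1) ⊗ (p1⊥ ⅋ p1))
      [⅋]  ⊢ (p1⊥ ⅋ p1)
        [Ax]  ⊢ p1, p1⊥
      [⅋]  ⊢ (p1⊥ ⅋ p1)
        [Ax]  ⊢ p1, p1⊥

Result: YES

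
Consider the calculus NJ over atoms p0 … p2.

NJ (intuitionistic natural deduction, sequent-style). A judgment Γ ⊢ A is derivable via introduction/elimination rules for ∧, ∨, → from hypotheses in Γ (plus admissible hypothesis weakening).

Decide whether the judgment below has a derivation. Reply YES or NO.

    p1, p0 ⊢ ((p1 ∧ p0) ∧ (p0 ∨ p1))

Proof tree:
[∧I] p1, p0 ⊢ ((p1 ∧ p0) ∧ (p0 ∨ p1))
  [∧I] p1, p0 ⊢ (p1 ∧ p0)
    [Ax] p1 ⊢ p1
    [Ax] p0 ⊢ p0
  [∨I₁] p0 ⊢ (p0 ∨ p1)
    [Ax] p0 ⊢ p0

Result: YES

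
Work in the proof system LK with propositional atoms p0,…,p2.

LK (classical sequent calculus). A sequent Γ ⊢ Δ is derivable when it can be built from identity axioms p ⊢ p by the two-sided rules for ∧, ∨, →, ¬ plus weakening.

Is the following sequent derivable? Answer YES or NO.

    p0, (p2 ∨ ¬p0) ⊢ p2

Derivation (root first):
[∨L] p0, (p2 ∨ ¬p0) ⊢ p2
  [Ax] p2 ⊢ p2
  [¬L] p0, ¬p0 ⊢ 
    [Ax] p0 ⊢ p0

Result: YES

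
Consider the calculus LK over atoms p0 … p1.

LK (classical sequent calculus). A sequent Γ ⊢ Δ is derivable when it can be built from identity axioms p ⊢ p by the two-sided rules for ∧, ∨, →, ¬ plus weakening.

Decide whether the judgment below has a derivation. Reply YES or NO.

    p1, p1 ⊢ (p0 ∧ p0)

Truth-table refutation:
  v=00: Γ:[p1=F, p1=F] Δ:[(p0 ∧ p0)=F] refutes=False
  v=01: Γ:[p1=T, p1=T] Δ:[(p0 ∧ p0)=F] refutes=True  ← countermodel

Result: NO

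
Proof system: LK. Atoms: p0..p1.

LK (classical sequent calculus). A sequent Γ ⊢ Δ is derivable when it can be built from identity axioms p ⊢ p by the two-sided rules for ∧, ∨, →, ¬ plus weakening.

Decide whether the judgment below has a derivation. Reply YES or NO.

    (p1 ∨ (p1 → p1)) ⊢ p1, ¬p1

Proof tree:
[¬R] (p1 ∨ (p1 → p1)) ⊢ p1, ¬p1
  [∨L] p1, (p1 ∨ (p1 → p1)) ⊢ p1
    [Ax] p1 ⊢ p1
    [→L] p1, (p1 → p1) ⊢ p1
      [Ax] p1 ⊢ p1
      [Ax] p1 ⊢ p1

Result: YES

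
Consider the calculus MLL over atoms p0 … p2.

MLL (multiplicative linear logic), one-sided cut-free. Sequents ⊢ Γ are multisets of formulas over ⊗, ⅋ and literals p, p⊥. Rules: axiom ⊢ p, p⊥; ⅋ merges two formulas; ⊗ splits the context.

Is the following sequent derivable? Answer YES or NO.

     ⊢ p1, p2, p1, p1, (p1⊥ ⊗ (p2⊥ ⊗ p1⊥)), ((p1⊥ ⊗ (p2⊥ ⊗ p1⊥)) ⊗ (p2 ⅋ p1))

Derivation trace:
[⊗]  ⊢ p1, p2, p1, p1, (p1⊥ ⊗ (p2⊥ ⊗ p1⊥)), ((p1⊥ ⊗ (p2⊥ ⊗ p1⊥)) ⊗ (p2 ⅋ p1))
  [⊗]  ⊢ p1, p2, p1, (p1⊥ ⊗ (p2⊥ ⊗ p1⊥))
    [Ax]  ⊢ p1, p1⊥
    [⊗]  ⊢ p2, p1, (p2⊥ ⊗ p1⊥)
      [Ax]  ⊢ p2, p2⊥
      [Ax]  ⊢ p1, p1⊥
  [⅋]  ⊢ p1, (p1⊥ ⊗ (p2⊥ ⊗ p1⊥)), (p2 ⅋ p1)
    [⊗]  ⊢ p1, p2, p1, (p1⊥ ⊗ (p2⊥ ⊗ p1⊥))
      [Ax]  ⊢ p1, p1⊥
      [⊗]  ⊢ p2, p1, (p2⊥ ⊗ p1⊥)
        [Ax]  ⊢ p2, p2⊥
        [Ax]  ⊢ p1, p1⊥

Result: YES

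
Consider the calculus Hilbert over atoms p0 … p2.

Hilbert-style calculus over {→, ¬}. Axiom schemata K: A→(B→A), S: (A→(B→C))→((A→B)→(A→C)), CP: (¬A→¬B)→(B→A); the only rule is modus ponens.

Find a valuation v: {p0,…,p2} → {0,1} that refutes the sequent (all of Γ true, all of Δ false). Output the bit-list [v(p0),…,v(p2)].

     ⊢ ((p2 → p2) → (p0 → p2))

Enumerate valuations to refute Γ ⊢ Δ:
  v=000: Γ:[] Δ:[((p2 → p2) → (p0 → p2))=T] refutes=False
  v=001: Γ:[] Δ:[((p2 → p2) → (p0 → p2))=T] refutes=False
  v=010: Γ:[] Δ:[((p2 → p2) → (p0 → p2))=T] refutes=False
  v=011: Γ:[] Δ:[((p2 → p2) → (p0 → p2))=T] refutes=False
  v=100: Γ:[] Δ:[((p2 → p2) → (p0 → p2))=F] refutes=True  ← countermodel

Result: [1, 0, 0]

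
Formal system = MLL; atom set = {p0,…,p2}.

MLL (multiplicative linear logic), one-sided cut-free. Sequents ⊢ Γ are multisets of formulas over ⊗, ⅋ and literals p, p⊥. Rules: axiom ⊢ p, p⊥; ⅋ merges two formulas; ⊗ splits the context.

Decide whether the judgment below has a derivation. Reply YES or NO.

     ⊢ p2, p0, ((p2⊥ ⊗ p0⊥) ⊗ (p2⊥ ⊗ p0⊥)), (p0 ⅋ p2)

Proof tree:
[⅋]  ⊢ p2, p0, ((p2⊥ ⊗ p0⊥) ⊗ (p2⊥ ⊗ p0⊥)), (p0 ⅋ p2)
  [⊗]  ⊢ p2, p0, p2, p0, ((p2⊥ ⊗ p0⊥) ⊗ (p2⊥ ⊗ p0⊥))
    [⊗]  ⊢ p2, p0, (p2⊥ ⊗ p0⊥)
      [Ax]  ⊢ p2, p2⊥
      [Ax]  ⊢ p0, p0⊥
    [⊗]  ⊢ p2, p0, (p2⊥ ⊗ p0⊥)
      [Ax]  ⊢ p2, p2⊥
      [Ax]  ⊢ p0, p0⊥

Result: YES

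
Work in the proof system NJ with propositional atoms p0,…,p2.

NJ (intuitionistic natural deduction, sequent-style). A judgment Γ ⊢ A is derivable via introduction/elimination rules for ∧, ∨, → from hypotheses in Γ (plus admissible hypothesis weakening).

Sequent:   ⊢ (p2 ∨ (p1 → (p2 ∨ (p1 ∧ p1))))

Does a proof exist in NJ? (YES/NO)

Derivation trace:
[∨I₂]  ⊢ (p2 ∨ (p1 → (p2 ∨ (p1 ∧ p1))))
  [→I]  ⊢ (p1 → (p2 ∨ (p1 ∧ p1)))
    [∨I₂] p1 ⊢ (p2 ∨ (p1 ∧ p1))
      [∧I] p1 ⊢ (p1 ∧ p1)
        [Ax] p1 ⊢ p1
        [Ax] p1 ⊢ p1

Result: YES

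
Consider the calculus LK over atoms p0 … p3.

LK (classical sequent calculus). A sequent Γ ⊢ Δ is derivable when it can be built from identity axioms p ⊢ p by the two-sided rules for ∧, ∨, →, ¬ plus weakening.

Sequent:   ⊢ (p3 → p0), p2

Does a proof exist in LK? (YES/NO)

Enumerate valuations to refute Γ ⊢ Δ:
  v=0000: Γ:[] Δ:[(p3 → p0)=T, p2=F] refutes=False
  v=0001: Γ:[] Δ:[(p3 → p0)=F, p2=F] refutes=True  ← countermodel

Result: NO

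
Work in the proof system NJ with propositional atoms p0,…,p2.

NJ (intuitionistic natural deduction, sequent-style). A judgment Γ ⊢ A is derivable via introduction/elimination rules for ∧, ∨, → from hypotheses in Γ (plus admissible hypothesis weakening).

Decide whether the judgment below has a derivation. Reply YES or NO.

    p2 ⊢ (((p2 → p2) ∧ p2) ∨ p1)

Proof tree:
[∨I₁] p2 ⊢ (((p2 → p2) ∧ p2) ∨ p1)
  [∧I] p2 ⊢ ((p2 → p2) ∧ p2)
    [→I]  ⊢ (p2 → p2)
      [Ax] p2 ⊢ p2
    [Ax] p2 ⊢ p2

Result: YES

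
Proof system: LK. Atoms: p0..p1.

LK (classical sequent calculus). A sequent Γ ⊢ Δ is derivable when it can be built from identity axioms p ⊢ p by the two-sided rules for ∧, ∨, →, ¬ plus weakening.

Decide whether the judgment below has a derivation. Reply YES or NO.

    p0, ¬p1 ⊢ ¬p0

Search for a countermodel by truth-table:
  v=00: Γ:[p0=F, ¬p1=T] Δ:[¬p0=T] refutes=False
  v=01: Γ:[p0=F, ¬p1=F] Δ:[¬p0=T] refutes=False
  v=10: Γ:[p0=T, ¬p1=T] Δ:[¬p0=F] refutes=True  ← countermodel

Result: NO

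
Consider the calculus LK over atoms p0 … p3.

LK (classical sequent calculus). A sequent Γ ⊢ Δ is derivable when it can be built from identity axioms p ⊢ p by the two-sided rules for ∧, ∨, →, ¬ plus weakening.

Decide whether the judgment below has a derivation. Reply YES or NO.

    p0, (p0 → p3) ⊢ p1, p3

Derivation (root first):
[→L] p0, (p0 → p3) ⊢ p1, p3
  [Ax] p0 ⊢ p0
  [WR] p3 ⊢ p3, p1
    [Ax] p3 ⊢ p3

Result: YES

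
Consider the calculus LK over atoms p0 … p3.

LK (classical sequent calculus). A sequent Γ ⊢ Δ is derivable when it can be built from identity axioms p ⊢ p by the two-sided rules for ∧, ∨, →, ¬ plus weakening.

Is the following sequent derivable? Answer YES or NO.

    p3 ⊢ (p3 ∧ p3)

Proof tree:
[∧R] p3 ⊢ (p3 ∧ p3)
  [Ax] p3 ⊢ p3
  [WL] p3, p3 ⊢ p3
    [Ax] p3 ⊢ p3

Result: YES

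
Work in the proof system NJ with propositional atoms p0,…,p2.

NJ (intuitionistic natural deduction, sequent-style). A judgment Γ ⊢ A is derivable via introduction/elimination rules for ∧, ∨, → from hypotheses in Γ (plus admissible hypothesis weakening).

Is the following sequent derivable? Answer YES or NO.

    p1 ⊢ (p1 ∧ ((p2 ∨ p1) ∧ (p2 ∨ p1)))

Derivation trace:
[∧I] p1 ⊢ (p1 ∧ ((p2 ∨ p1) ∧ (p2 ∨ p1)))
  [Ax] p1 ⊢ p1
  [∧I] p1 ⊢ ((p2 ∨ p1) ∧ (p2 ∨ p1))
    [∨I₂] p1 ⊢ (p2 ∨ p1)
      [Ax] p1 ⊢ p1
    [∨I₂] p1 ⊢ (p2 ∨ p1)
      [Ax] p1 ⊢ p1

Result: YES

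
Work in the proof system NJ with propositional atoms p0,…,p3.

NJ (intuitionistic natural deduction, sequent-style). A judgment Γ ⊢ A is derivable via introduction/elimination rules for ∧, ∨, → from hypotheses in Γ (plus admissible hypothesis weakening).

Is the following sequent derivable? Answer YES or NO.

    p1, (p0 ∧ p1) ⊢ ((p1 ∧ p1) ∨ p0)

Derivation trace:
[∨I₁] p1, (p0 ∧ p1) ⊢ ((p1 ∧ p1) ∨ p0)
  [∧I] p1, (p0 ∧ p1) ⊢ (p1 ∧ p1)
    [Ax] p1 ⊢ p1
    [Wk] p1, (p0 ∧ p1) ⊢ p1
      [Ax] p1 ⊢ p1

Result: YES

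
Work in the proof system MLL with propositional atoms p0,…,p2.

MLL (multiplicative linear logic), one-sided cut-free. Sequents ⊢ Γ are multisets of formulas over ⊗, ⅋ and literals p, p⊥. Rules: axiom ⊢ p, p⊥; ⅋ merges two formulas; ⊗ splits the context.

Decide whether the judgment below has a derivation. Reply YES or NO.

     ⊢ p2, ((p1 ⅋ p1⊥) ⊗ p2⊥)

Derivation (root first):
[⊗]  ⊢ p2, ((p1 ⅋ p1⊥) ⊗ p2⊥)
  [⅋]  ⊢ (p1 ⅋ p1⊥)
    [Ax]  ⊢ p1, p1⊥
  [Ax]  ⊢ p2, p2⊥

Result: YES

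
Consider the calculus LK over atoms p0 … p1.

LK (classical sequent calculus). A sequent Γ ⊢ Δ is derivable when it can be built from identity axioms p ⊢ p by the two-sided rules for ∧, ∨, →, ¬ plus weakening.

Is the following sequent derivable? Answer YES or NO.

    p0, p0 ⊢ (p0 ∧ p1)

Truth-table refutation:
  v=00: Γ:[p0=F, p0=F] Δ:[(p0 ∧ p1)=F] refutes=False
  v=01: Γ:[p0=F, p0=F] Δ:[(p0 ∧ p1)=F] refutes=False
  v=10: Γ:[p0=T, p0=T] Δ:[(p0 ∧ p1)=F] refutes=True  ← countermodel

Result: NO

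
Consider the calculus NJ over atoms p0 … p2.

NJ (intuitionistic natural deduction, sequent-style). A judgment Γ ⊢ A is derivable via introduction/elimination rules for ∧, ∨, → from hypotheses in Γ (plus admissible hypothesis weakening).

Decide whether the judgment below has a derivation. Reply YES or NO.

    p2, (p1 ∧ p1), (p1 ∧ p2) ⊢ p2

Derivation trace:
[Wk] p2, (p1 ∧ p1), (p1 ∧ p2) ⊢ p2
  [Wk] p2, (p1 ∧ p1) ⊢ p2
    [Ax] p2 ⊢ p2

Result: YES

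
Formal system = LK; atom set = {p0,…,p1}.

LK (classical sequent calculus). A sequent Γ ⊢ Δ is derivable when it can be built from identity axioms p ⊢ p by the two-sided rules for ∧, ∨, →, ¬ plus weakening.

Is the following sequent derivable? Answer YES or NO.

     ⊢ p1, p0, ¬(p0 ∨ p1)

Derivation (root first):
[¬R]  ⊢ p1, p0, ¬(p0 ∨ p1)
  [∨L] (p0 ∨ p1) ⊢ p1, p0
    [Ax] p0 ⊢ p0
    [WR] p1 ⊢ p1, p1
      [Ax] p1 ⊢ p1

Result: YES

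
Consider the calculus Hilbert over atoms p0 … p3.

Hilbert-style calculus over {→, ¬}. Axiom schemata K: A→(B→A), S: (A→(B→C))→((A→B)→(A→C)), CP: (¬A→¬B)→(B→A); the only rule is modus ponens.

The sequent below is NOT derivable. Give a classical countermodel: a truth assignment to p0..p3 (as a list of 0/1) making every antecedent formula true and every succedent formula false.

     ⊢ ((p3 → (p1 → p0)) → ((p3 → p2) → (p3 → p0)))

Enumerate valuations to refute Γ ⊢ Δ:
  v=0000: Γ:[] Δ:[((p3 → (p1 → p0)) → ((p3 → p2) → (p3 → p0)))=T] refutes=False
  v=0001: Γ:[] Δ:[((p3 → (p1 → p0)) → ((p3 → p2) → (p3 → p0)))=T] refutes=False
  v=0010: Γ:[] Δ:[((p3 → (p1 → p0)) → ((p3 → p2) → (p3 → p0)))=T] refutes=False
  v=0011: Γ:[] Δ:[((p3 → (p1 → p0)) → ((p3 → p2) → (p3 → p0)))=F] refutes=True  ← countermodel

Result: [0, 0, 1, 1]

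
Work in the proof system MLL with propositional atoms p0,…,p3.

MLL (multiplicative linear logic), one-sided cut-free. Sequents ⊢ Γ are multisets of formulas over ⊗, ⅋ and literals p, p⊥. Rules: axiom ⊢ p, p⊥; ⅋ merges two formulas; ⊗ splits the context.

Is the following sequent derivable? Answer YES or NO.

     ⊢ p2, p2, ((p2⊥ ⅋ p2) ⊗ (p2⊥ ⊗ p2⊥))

Derivation (root first):
[⊗]  ⊢ p2, p2, ((p2⊥ ⅋ p2) ⊗ (p2⊥ ⊗ p2⊥))
  [⅋]  ⊢ (p2⊥ ⅋ p2)
    [Ax]  ⊢ p2, p2⊥
  [⊗]  ⊢ p2, p2, (p2⊥ ⊗ p2⊥)
    [Ax]  ⊢ p2, p2⊥
    [Ax]  ⊢ p2, p2⊥

Result: YES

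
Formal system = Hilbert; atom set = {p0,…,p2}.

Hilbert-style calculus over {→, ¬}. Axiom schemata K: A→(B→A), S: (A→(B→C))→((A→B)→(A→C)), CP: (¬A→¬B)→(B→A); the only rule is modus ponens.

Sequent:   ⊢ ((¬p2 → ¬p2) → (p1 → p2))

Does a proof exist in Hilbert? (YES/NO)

Search for a countermodel by truth-table:
  v=000: Γ:[] Δ:[((¬p2 → ¬p2) → (p1 → p2))=T] refutes=False
  v=001: Γ:[] Δ:[((¬p2 → ¬p2) → (p1 → p2))=T] refutes=False
  v=010: Γ:[] Δ:[((¬p2 → ¬p2) → (p1 → p2))=F] refutes=True  ← countermodel

Result: NO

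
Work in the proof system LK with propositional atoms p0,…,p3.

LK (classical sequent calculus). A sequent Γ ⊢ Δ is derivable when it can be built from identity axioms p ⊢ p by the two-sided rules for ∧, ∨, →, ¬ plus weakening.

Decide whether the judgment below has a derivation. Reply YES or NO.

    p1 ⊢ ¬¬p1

Proof tree:
[¬R] p1 ⊢ ¬¬p1
  [¬L] p1, ¬p1 ⊢ 
    [Ax] p1 ⊢ p1

Result: YES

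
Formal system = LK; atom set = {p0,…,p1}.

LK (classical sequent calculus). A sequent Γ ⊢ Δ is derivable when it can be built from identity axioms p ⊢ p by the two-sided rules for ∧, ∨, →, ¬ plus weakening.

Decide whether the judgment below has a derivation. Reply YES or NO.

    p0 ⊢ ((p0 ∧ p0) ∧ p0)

Derivation trace:
[∧R] p0 ⊢ ((p0 ∧ p0) ∧ p0)
  [∧R] p0 ⊢ (p0 ∧ p0)
    [Ax] p0 ⊢ p0
    [Ax] p0 ⊢ p0
  [Ax] p0 ⊢ p0

Result: YES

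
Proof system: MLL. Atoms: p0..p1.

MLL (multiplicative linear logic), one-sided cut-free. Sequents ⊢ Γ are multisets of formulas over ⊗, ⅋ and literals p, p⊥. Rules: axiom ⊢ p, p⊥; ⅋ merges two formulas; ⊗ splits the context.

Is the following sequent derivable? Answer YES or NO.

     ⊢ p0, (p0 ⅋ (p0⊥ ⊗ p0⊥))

Derivation (root first):
[⅋]  ⊢ p0, (p0 ⅋ (p0⊥ ⊗ p0⊥))
  [⊗]  ⊢ p0, p0, (p0⊥ ⊗ p0⊥)
    [Ax]  ⊢ p0, p0⊥
    [Ax]  ⊢ p0, p0⊥

Result: YES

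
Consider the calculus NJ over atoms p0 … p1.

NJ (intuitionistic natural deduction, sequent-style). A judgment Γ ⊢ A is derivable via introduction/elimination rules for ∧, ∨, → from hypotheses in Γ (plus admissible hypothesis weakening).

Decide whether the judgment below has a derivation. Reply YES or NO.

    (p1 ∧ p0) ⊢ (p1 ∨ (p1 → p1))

Derivation (root first):
[Wk] (p1 ∧ p0) ⊢ (p1 ∨ (p1 → p1))
  [∨I₂]  ⊢ (p1 ∨ (p1 → p1))
    [→I]  ⊢ (p1 → p1)
      [Ax] p1 ⊢ p1

Result: YES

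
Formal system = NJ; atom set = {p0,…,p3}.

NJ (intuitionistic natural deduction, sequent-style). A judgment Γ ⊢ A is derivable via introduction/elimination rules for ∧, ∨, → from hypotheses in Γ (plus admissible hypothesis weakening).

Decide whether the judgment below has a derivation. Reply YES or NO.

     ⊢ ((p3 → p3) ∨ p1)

Derivation (root first):
[∨I₁]  ⊢ ((p3 → p3) ∨ p1)
  [→I]  ⊢ (p3 → p3)
    [Ax] p3 ⊢ p3

Result: YES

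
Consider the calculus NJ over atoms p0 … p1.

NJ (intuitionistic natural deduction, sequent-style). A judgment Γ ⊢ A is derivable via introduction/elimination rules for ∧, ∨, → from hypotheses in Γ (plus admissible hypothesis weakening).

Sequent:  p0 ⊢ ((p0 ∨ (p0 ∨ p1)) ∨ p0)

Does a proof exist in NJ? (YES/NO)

Derivation (root first):
[∨I₁] p0 ⊢ ((p0 ∨ (p0 ∨ p1)) ∨ p0)
  [∨I₂] p0 ⊢ (p0 ∨ (p0 ∨ p1))
    [∨I₁] p0 ⊢ (p0 ∨ p1)
      [Ax] p0 ⊢ p0

Result: YES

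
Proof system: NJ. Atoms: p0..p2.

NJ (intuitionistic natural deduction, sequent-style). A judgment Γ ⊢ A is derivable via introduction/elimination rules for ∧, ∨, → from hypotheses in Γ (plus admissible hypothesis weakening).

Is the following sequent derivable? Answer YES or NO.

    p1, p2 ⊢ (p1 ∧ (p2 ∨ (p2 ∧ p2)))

Proof tree:
[∧I] p1, p2 ⊢ (p1 ∧ (p2 ∨ (p2 ∧ p2)))
  [Ax] p1 ⊢ p1
  [∨I₂] p2 ⊢ (p2 ∨ (p2 ∧ p2))
    [∧I] p2 ⊢ (p2 ∧ p2)
      [Ax] p2 ⊢ p2
      [Ax] p2 ⊢ p2

Result: YES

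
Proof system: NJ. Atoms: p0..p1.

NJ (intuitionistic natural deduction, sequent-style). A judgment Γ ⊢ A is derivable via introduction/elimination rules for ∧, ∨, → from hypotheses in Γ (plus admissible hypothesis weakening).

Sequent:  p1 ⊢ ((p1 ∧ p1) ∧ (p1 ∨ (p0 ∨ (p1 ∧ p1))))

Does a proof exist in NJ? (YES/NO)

Derivation trace:
[∧I] p1 ⊢ ((p1 ∧ p1) ∧ (p1 ∨ (p0 ∨ (p1 ∧ p1))))
  [∧I] p1 ⊢ (p1 ∧ p1)
    [Ax] p1 ⊢ p1
    [Ax] p1 ⊢ p1
  [∨I₂] p1 ⊢ (p1 ∨ (p0 ∨ (p1 ∧ p1)))
    [∨I₂] p1 ⊢ (p0 ∨ (p1 ∧ p1))
      [∧I] p1 ⊢ (p1 ∧ p1)
        [Ax] p1 ⊢ p1
        [Ax] p1 ⊢ p1

Result: YES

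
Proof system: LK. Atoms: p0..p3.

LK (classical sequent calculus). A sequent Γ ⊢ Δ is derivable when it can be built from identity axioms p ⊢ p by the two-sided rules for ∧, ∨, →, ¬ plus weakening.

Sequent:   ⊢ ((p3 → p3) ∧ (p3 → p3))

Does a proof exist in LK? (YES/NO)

Proof tree:
[∧R]  ⊢ ((p3 → p3) ∧ (p3 → p3))
  [→R]  ⊢ (p3 → p3)
    [Ax] p3 ⊢ p3
  [→R]  ⊢ (p3 → p3)
    [Ax] p3 ⊢ p3

Result: YES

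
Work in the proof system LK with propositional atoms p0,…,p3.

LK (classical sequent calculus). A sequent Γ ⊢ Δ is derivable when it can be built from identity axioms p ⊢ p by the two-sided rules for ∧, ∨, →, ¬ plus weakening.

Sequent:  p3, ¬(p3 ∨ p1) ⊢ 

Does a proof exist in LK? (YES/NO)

Derivation trace:
[¬L] p3, ¬(p3 ∨ p1) ⊢ 
  [∨R] p3 ⊢ (p3 ∨ p1)
    [WR] p3 ⊢ p3, p1
      [Ax] p3 ⊢ p3

Result: YES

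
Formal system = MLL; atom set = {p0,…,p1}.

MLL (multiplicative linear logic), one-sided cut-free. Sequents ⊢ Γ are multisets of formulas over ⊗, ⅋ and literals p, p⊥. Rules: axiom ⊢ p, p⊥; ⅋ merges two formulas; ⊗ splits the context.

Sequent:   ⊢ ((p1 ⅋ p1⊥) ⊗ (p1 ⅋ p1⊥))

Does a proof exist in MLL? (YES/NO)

Proof tree:
[⊗]  ⊢ ((p1 ⅋ p1⊥) ⊗ (p1 ⅋ p1⊥))
  [⅋]  ⊢ (p1 ⅋ p1⊥)
    [Ax]  ⊢ p1, p1⊥
  [⅋]  ⊢ (p1 ⅋ p1⊥)
    [Ax]  ⊢ p1, p1⊥

Result: YES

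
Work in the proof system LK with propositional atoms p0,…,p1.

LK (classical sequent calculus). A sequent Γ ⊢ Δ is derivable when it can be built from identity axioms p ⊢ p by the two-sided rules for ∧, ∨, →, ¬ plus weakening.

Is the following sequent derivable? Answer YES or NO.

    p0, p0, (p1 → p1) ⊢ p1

Search for a countermodel by truth-table:
  v=00: Γ:[p0=F, p0=F, (p1 → p1)=T] Δ:[p1=F] refutes=False
  v=01: Γ:[p0=F, p0=F, (p1 → p1)=T] Δ:[p1=T] refutes=False
  v=10: Γ:[p0=T, p0=T, (p1 → p1)=T] Δ:[p1=F] refutes=True  ← countermodel

Result: NO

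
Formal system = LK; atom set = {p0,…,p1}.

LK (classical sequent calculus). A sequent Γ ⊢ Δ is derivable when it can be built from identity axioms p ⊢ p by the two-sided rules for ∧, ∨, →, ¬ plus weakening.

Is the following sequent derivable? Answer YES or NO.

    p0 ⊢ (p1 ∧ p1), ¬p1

Derivation trace:
[¬R] p0 ⊢ (p1 ∧ p1), ¬p1
  [∧R] p1, p0 ⊢ (p1 ∧ p1)
    [Ax] p1 ⊢ p1
    [WL] p1, p0 ⊢ p1
      [Ax] p1 ⊢ p1

Result: YES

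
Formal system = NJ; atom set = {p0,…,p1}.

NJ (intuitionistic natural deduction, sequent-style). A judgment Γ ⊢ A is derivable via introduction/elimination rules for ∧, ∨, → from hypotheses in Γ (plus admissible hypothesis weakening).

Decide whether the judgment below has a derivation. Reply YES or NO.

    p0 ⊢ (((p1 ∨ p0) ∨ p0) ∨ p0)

Derivation trace:
[∨I₁] p0 ⊢ (((p1 ∨ p0) ∨ p0) ∨ p0)
  [∨I₁] p0 ⊢ ((p1 ∨ p0) ∨ p0)
    [∨I₂] p0 ⊢ (p1 ∨ p0)
      [Ax] p0 ⊢ p0

Result: YES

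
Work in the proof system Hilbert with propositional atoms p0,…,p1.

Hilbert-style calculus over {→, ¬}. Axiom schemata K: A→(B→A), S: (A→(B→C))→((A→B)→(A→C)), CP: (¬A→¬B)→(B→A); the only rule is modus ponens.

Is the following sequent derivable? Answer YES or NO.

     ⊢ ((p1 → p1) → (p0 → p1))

Enumerate valuations to refute Γ ⊢ Δ:
  v=00: Γ:[] Δ:[((p1 → p1) → (p0 → p1))=T] refutes=False
  v=01: Γ:[] Δ:[((p1 → p1) → (p0 → p1))=T] refutes=False
  v=10: Γ:[] Δ:[((p1 → p1) → (p0 → p1))=F] refutes=True  ← countermodel

Result: NO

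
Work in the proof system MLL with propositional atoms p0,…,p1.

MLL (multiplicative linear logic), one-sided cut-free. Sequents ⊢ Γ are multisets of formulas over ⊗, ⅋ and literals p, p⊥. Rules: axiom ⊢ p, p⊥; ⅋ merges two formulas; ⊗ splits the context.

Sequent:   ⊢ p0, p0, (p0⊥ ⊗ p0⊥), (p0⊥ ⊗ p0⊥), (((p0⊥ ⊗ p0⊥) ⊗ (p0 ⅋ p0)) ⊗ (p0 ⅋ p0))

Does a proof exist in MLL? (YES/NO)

Proof tree:
[⊗]  ⊢ p0, p0, (p0⊥ ⊗ p0⊥), (p0⊥ ⊗ p0⊥), (((p0⊥ ⊗ p0⊥) ⊗ (p0 ⅋ p0)) ⊗ (p0 ⅋ p0))
  [⊗]  ⊢ p0, p0, (p0⊥ ⊗ p0⊥), ((p0⊥ ⊗ p0⊥) ⊗ (p0 ⅋ p0))
    [⊗]  ⊢ p0, p0, (p0⊥ ⊗ p0⊥)
      [Ax]  ⊢ p0, p0⊥
      [Ax]  ⊢ p0, p0⊥
    [⅋]  ⊢ (p0⊥ ⊗ p0⊥), (p0 ⅋ p0)
      [⊗]  ⊢ p0, p0, (p0⊥ ⊗ p0⊥)
        [Ax]  ⊢ p0, p0⊥
        [Ax]  ⊢ p0, p0⊥
  [⅋]  ⊢ (p0⊥ ⊗ p0⊥), (p0 ⅋ p0)
    [⊗]  ⊢ p0, p0, (p0⊥ ⊗ p0⊥)
      [Ax]  ⊢ p0, p0⊥
      [Ax]  ⊢ p0, p0⊥

Result: YES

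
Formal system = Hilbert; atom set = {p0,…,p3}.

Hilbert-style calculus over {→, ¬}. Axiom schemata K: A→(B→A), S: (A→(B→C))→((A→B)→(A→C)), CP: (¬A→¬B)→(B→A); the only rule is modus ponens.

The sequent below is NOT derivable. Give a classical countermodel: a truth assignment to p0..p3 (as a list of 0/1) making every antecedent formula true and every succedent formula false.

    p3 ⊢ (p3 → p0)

Truth-table refutation:
  v=0000: Γ:[p3=F] Δ:[(p3 → p0)=T] refutes=False
  v=0001: Γ:[p3=T] Δ:[(p3 → p0)=F] refutes=True  ← countermodel

Result: [0, 0, 0, 1]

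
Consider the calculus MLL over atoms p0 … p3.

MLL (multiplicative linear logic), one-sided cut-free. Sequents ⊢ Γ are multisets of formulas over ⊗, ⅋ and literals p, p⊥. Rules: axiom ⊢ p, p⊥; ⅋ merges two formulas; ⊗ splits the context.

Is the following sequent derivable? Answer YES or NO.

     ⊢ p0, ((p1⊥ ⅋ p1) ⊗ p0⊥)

Proof tree:
[⊗]  ⊢ p0, ((p1⊥ ⅋ p1) ⊗ p0⊥)
  [⅋]  ⊢ (p1⊥ ⅋ p1)
    [Ax]  ⊢ p1, p1⊥
  [Ax]  ⊢ p0, p0⊥

Result: YES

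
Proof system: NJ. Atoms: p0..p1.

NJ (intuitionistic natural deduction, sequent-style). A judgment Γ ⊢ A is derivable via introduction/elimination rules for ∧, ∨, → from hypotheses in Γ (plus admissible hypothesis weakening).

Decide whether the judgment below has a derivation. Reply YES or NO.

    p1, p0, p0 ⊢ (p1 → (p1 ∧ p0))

Derivation (root first):
[→I] p1, p0, p0 ⊢ (p1 → (p1 ∧ p0))
  [Wk] p1, p0, p0, p1 ⊢ (p1 ∧ p0)
    [Wk] p1, p0, p0 ⊢ (p1 ∧ p0)
      [∧I] p1, p0 ⊢ (p1 ∧ p0)
        [Ax] p1 ⊢ p1
        [Ax] p0 ⊢ p0

Result: YES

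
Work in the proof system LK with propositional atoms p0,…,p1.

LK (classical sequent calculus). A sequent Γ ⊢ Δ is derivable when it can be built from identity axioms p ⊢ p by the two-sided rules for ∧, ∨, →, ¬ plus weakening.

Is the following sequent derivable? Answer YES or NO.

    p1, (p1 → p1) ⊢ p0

Enumerate valuations to refute Γ ⊢ Δ:
  v=00: Γ:[p1=F, (p1 → p1)=T] Δ:[p0=F] refutes=False
  v=01: Γ:[p1=T, (p1 → p1)=T] Δ:[p0=F] refutes=True  ← countermodel

Result: NO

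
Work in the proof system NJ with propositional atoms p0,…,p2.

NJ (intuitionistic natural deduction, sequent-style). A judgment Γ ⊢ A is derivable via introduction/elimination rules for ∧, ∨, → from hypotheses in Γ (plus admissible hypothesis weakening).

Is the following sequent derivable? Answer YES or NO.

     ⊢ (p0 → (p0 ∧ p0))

Derivation (root first):
[→I]  ⊢ (p0 → (p0 ∧ p0))
  [∧I] p0 ⊢ (p0 ∧ p0)
    [Ax] p0 ⊢ p0
    [Wk] p0, p0 ⊢ p0
      [Ax] p0 ⊢ p0

Result: YES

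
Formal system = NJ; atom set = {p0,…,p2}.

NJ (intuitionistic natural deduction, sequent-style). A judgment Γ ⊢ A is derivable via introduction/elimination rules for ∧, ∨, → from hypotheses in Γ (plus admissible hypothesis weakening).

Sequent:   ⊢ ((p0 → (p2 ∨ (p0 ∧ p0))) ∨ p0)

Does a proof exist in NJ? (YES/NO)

Proof tree:
[∨I₁]  ⊢ ((p0 → (p2 ∨ (p0 ∧ p0))) ∨ p0)
  [→I]  ⊢ (p0 → (p2 ∨ (p0 ∧ p0)))
    [∨I₂] p0 ⊢ (p2 ∨ (p0 ∧ p0))
      [∧I] p0 ⊢ (p0 ∧ p0)
        [Ax] p0 ⊢ p0
        [Ax] p0 ⊢ p0

Result: YES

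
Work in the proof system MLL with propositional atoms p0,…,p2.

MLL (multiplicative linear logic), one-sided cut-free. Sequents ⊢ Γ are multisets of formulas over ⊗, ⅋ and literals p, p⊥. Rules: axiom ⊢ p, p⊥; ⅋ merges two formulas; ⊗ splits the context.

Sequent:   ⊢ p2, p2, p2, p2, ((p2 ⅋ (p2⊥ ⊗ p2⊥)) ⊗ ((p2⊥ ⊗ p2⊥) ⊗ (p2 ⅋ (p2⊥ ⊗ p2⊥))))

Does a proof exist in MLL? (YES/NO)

Proof tree:
[⊗]  ⊢ p2, p2, p2, p2, ((p2 ⅋ (p2⊥ ⊗ p2⊥)) ⊗ ((p2⊥ ⊗ p2⊥) ⊗ (p2 ⅋ (p2⊥ ⊗ p2⊥))))
  [⅋]  ⊢ p2, (p2 ⅋ (p2⊥ ⊗ p2⊥))
    [⊗]  ⊢ p2, p2, (p2⊥ ⊗ p2⊥)
      [Ax]  ⊢ p2, p2⊥
      [Ax]  ⊢ p2, p2⊥
  [⊗]  ⊢ p2, p2, p2, ((p2⊥ ⊗ p2⊥) ⊗ (p2 ⅋ (p2⊥ ⊗ p2⊥)))
    [⊗]  ⊢ p2, p2, (p2⊥ ⊗ p2⊥)
      [Ax]  ⊢ p2, p2⊥
      [Ax]  ⊢ p2, p2⊥
    [⅋]  ⊢ p2, (p2 ⅋ (p2⊥ ⊗ p2⊥))
      [⊗]  ⊢ p2, p2, (p2⊥ ⊗ p2⊥)
        [Ax]  ⊢ p2, p2⊥
        [Ax]  ⊢ p2, p2⊥

Result: YES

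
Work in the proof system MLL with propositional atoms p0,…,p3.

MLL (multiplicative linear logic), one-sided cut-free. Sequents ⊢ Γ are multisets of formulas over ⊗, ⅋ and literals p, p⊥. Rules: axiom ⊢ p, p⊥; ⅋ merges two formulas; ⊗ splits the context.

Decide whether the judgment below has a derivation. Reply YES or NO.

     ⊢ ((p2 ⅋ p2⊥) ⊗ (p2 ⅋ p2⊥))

Derivation trace:
[⊗]  ⊢ ((p2 ⅋ p2⊥) ⊗ (p2 ⅋ p2⊥))
  [⅋]  ⊢ (p2 ⅋ p2⊥)
    [Ax]  ⊢ p2, p2⊥
  [⅋]  ⊢ (p2 ⅋ p2⊥)
    [Ax]  ⊢ p2, p2⊥

Result: YES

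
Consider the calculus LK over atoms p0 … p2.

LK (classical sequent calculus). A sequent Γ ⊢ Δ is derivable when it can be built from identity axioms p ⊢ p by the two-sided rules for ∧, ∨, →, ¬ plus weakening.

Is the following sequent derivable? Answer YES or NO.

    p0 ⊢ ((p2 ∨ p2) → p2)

Derivation (root first):
[→R] p0 ⊢ ((p2 ∨ p2) → p2)
  [WL] (p2 ∨ p2), p0 ⊢ p2
    [∨L] (p2 ∨ p2) ⊢ p2
      [Ax] p2 ⊢ p2
      [Ax] p2 ⊢ p2

Result: YES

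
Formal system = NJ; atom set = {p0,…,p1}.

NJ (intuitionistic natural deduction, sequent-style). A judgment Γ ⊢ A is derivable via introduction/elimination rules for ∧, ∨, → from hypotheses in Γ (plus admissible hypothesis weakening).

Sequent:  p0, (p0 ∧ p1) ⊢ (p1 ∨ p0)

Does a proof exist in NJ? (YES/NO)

Derivation trace:
[Wk] p0, (p0 ∧ p1) ⊢ (p1 ∨ p0)
  [∨I₂] p0 ⊢ (p1 ∨ p0)
    [Ax] p0 ⊢ p0

Result: YES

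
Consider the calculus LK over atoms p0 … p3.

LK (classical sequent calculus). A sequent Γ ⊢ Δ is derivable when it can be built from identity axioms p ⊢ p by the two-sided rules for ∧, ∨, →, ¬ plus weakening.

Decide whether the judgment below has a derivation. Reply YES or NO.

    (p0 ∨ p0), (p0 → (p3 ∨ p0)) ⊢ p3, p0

Derivation (root first):
[→L] (p0 ∨ p0), (p0 → (p3 ∨ p0)) ⊢ p3, p0
  [∨L] (p0 ∨ p0) ⊢ p0
    [Ax] p0 ⊢ p0
    [Ax] p0 ⊢ p0
  [∨L] (p3 ∨ p0) ⊢ p3, p0
    [Ax] p3 ⊢ p3
    [Ax] p0 ⊢ p0

Result: YES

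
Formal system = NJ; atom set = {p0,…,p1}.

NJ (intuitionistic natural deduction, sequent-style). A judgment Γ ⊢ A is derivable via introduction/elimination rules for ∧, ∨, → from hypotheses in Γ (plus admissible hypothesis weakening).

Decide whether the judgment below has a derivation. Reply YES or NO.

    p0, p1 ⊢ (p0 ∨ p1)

Derivation (root first):
[Wk] p0, p1 ⊢ (p0 ∨ p1)
  [∨I₁] p0 ⊢ (p0 ∨ p1)
    [Ax] p0 ⊢ p0

Result: YES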